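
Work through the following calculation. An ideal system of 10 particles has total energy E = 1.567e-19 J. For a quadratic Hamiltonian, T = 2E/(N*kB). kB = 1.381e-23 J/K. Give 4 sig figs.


Step 1: Numerator = 2*E = 2*1.567e-19 = 3.134e-19 J
Step 2: Denominator = N*kB = 10*1.381e-23 = 1.381e-22
Step 3: T = 3.134e-19 / 1.381e-22 = 2269 K

2269


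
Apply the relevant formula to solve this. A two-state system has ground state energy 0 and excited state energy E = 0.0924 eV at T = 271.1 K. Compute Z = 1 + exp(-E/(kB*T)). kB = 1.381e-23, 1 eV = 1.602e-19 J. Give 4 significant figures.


Step 1: Compute beta*E = E*eV/(kB*T) = 0.0924*1.602e-19/(1.381e-23*271.1) = 3.954
Step 2: exp(-beta*E) = exp(-3.954) = 0.01918
Step 3: Z = 1 + 0.01918 = 1.019

1.019


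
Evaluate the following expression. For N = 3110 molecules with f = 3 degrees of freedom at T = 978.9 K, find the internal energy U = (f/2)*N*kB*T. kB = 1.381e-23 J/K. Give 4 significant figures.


Step 1: f/2 = 3/2 = 1.5
Step 2: N*kB*T = 3110*1.381e-23*978.9 = 4.204e-17
Step 3: U = 1.5 * 4.204e-17 = 6.306e-17 J

6.306e-17


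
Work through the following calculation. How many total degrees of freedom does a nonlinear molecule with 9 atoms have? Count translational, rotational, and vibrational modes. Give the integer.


Step 1: Translational DOF = 3
Step 2: Rotational DOF (nonlinear) = 3
Step 3: Vibrational DOF = 3*9 - 6 = 21
Step 4: Total = 3 + 3 + 21 = 27

27


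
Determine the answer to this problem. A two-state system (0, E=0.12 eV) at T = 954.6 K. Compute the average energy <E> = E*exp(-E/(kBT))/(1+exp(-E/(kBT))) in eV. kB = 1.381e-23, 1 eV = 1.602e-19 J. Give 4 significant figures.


Step 1: beta*E = 0.12*1.602e-19/(1.381e-23*954.6) = 1.458
Step 2: exp(-beta*E) = 0.2326
Step 3: <E> = 0.12*0.2326/(1+0.2326) = 0.02265 eV

0.02265


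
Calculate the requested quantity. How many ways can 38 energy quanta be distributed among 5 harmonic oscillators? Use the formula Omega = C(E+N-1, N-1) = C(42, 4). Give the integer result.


Step 1: Use binomial coefficient C(42, 4)
Step 2: Numerator = 42! / 38!
Step 3: Denominator = 4!
Step 4: Omega = 111930

111930


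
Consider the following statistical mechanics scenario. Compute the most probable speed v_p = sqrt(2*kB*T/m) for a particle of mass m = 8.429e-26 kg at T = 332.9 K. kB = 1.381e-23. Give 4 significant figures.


Step 1: Numerator = 2*kB*T = 2*1.381e-23*332.9 = 9.195e-21
Step 2: Ratio = 9.195e-21 / 8.429e-26 = 1.091e+05
Step 3: v_p = sqrt(1.091e+05) = 330.3 m/s

330.3


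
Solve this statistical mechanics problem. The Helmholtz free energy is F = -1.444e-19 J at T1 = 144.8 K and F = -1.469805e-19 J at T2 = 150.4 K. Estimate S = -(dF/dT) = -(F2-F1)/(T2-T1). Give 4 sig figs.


Step 1: dF = F2 - F1 = -1.469805e-19 - (-1.444e-19) = -2.5805e-21 J
Step 2: dT = T2 - T1 = 150.4 - 144.8 = 5.6 K
Step 3: S = -dF/dT = -(-2.5805e-21)/5.6 = 4.608e-22 J/K

4.608e-22


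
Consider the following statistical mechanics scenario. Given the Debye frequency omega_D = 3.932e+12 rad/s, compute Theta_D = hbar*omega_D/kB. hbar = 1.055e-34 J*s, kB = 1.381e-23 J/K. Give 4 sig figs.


Step 1: hbar*omega_D = 1.055e-34 * 3.932e+12 = 4.148e-22 J
Step 2: Theta_D = 4.148e-22 / 1.381e-23
Step 3: Theta_D = 30.04 K

30.04


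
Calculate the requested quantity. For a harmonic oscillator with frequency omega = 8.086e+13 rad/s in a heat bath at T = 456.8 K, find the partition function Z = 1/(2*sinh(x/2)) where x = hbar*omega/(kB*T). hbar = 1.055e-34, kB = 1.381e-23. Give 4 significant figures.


Step 1: Compute x = hbar*omega/(kB*T) = 1.055e-34*8.086e+13/(1.381e-23*456.8) = 1.352
Step 2: x/2 = 0.6761
Step 3: sinh(x/2) = 0.7288
Step 4: Z = 1/(2*0.7288) = 0.686

0.686


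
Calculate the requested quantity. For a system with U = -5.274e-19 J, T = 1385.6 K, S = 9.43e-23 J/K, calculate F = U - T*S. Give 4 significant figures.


Step 1: T*S = 1385.6 * 9.43e-23 = 1.307e-19 J
Step 2: F = U - T*S = -5.274e-19 - 1.307e-19
Step 3: F = -6.581e-19 J

-6.581e-19


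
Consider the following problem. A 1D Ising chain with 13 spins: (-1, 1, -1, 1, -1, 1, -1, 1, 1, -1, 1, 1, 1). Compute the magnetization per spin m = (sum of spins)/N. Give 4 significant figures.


Step 1: Count up spins (+1): 8, down spins (-1): 5
Step 2: Total magnetization M = 8 - 5 = 3
Step 3: m = M/N = 3/13 = 0.2308

0.2308


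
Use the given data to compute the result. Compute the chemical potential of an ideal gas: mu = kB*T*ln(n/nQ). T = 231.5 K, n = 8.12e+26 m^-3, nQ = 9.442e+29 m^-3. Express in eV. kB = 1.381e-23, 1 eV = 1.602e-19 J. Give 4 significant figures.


Step 1: n/nQ = 8.12e+26/9.442e+29 = 0.00086
Step 2: ln(n/nQ) = -7.059
Step 3: mu = kB*T*ln(n/nQ) = 3.197e-21*-7.059 = -2.257e-20 J
Step 4: Convert to eV: -2.257e-20/1.602e-19 = -0.1409 eV

-0.1409


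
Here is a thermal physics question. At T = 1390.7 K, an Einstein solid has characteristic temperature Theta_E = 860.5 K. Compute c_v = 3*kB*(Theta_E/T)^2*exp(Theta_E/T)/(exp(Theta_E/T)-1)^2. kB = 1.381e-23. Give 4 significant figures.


Step 1: x = Theta_E/T = 860.5/1390.7 = 0.6188
Step 2: x^2 = 0.3829
Step 3: exp(x) = 1.857
Step 4: c_v = 3*1.381e-23*0.3829*1.857/(1.857-1)^2 = 4.013e-23

4.013e-23


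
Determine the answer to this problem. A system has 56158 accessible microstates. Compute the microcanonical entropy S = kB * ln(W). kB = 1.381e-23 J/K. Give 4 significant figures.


Step 1: ln(W) = ln(56158) = 10.94
Step 2: S = kB * ln(W) = 1.381e-23 * 10.94
Step 3: S = 1.51e-22 J/K

1.51e-22


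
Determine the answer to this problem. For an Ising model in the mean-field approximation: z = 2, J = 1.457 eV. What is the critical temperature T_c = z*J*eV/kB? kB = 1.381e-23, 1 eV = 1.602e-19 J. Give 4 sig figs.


Step 1: z*J = 2*1.457 = 2.914 eV
Step 2: Convert to Joules: 2.914*1.602e-19 = 4.668e-19 J
Step 3: T_c = 4.668e-19 / 1.381e-23 = 3.38e+04 K

3.38e+04


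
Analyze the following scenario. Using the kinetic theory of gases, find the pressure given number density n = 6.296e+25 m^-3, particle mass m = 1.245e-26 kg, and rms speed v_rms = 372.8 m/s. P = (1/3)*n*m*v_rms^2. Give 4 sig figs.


Step 1: v_rms^2 = 372.8^2 = 1.39e+05
Step 2: n*m = 6.296e+25*1.245e-26 = 0.7839
Step 3: P = (1/3)*0.7839*1.39e+05 = 3.631e+04 Pa

3.631e+04


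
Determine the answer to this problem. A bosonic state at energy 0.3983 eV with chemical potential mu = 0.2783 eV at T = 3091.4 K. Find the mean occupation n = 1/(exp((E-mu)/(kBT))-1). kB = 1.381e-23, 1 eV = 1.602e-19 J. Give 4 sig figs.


Step 1: (E - mu) = 0.12 eV
Step 2: x = (E-mu)*eV/(kB*T) = 0.12*1.602e-19/(1.381e-23*3091.4) = 0.4503
Step 3: exp(x) = 1.569
Step 4: n = 1/(exp(x)-1) = 1.758

1.758


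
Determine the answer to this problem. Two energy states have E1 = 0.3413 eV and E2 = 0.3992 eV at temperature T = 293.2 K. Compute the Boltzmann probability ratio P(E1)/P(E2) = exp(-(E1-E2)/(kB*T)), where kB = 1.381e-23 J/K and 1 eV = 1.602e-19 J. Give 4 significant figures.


Step 1: Compute energy difference dE = E1 - E2 = 0.3413 - 0.3992 = -0.0579 eV
Step 2: Convert to Joules: dE_J = -0.0579 * 1.602e-19 = -9.276e-21 J
Step 3: Compute exponent = -dE_J / (kB * T) = -(-9.276e-21) / (1.381e-23 * 293.2) = 2.291
Step 4: P(E1)/P(E2) = exp(2.291) = 9.883

9.883


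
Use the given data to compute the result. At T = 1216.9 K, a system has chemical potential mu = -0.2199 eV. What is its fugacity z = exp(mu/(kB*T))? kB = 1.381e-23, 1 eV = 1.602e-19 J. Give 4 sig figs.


Step 1: Convert mu to Joules: -0.2199*1.602e-19 = -3.523e-20 J
Step 2: kB*T = 1.381e-23*1216.9 = 1.681e-20 J
Step 3: mu/(kB*T) = -2.096
Step 4: z = exp(-2.096) = 0.1229

0.1229


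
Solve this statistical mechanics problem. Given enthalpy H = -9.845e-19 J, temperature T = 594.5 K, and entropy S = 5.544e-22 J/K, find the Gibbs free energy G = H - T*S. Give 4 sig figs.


Step 1: T*S = 594.5 * 5.544e-22 = 3.296e-19 J
Step 2: G = H - T*S = -9.845e-19 - 3.296e-19
Step 3: G = -1.314e-18 J

-1.314e-18


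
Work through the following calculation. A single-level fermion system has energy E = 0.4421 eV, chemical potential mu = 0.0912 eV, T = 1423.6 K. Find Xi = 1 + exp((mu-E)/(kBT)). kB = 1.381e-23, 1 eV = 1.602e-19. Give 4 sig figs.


Step 1: (mu - E) = 0.0912 - 0.4421 = -0.3509 eV
Step 2: x = (mu-E)*eV/(kB*T) = -0.3509*1.602e-19/(1.381e-23*1423.6) = -2.859
Step 3: exp(x) = 0.05731
Step 4: Xi = 1 + 0.05731 = 1.057

1.057


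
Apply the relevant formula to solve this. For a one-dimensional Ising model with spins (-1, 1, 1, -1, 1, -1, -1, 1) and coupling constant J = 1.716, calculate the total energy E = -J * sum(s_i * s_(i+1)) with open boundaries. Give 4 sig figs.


Step 1: Nearest-neighbor products: -1, 1, -1, -1, -1, 1, -1
Step 2: Sum of products = -3
Step 3: E = -1.716 * -3 = 5.148

5.148


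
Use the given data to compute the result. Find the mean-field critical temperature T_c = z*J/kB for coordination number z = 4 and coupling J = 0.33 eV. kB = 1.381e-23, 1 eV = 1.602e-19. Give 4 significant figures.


Step 1: z*J = 4*0.33 = 1.32 eV
Step 2: Convert to Joules: 1.32*1.602e-19 = 2.115e-19 J
Step 3: T_c = 2.115e-19 / 1.381e-23 = 1.531e+04 K

1.531e+04


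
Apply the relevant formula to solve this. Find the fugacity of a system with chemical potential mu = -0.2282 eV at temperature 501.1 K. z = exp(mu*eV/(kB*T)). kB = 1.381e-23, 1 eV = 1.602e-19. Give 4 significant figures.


Step 1: Convert mu to Joules: -0.2282*1.602e-19 = -3.656e-20 J
Step 2: kB*T = 1.381e-23*501.1 = 6.92e-21 J
Step 3: mu/(kB*T) = -5.283
Step 4: z = exp(-5.283) = 0.005078

0.005078


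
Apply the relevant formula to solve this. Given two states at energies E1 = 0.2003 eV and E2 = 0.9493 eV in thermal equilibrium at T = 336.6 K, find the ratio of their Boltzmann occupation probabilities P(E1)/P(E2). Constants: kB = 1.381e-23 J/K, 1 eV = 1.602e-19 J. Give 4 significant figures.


Step 1: Compute energy difference dE = E1 - E2 = 0.2003 - 0.9493 = -0.749 eV
Step 2: Convert to Joules: dE_J = -0.749 * 1.602e-19 = -1.2e-19 J
Step 3: Compute exponent = -dE_J / (kB * T) = -(-1.2e-19) / (1.381e-23 * 336.6) = 25.81
Step 4: P(E1)/P(E2) = exp(25.81) = 1.623e+11

1.623e+11


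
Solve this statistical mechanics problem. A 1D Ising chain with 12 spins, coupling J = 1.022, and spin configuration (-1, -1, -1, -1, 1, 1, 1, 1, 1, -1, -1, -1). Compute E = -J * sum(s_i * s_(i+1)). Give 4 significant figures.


Step 1: Nearest-neighbor products: 1, 1, 1, -1, 1, 1, 1, 1, -1, 1, 1
Step 2: Sum of products = 7
Step 3: E = -1.022 * 7 = -7.154

-7.154


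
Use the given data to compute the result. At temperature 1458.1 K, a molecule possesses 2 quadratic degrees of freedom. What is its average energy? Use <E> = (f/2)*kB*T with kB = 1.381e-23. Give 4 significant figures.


Step 1: f/2 = 2/2 = 1
Step 2: kB*T = 1.381e-23 * 1458.1 = 2.014e-20
Step 3: <E> = 1 * 2.014e-20 = 2.014e-20 J

2.014e-20


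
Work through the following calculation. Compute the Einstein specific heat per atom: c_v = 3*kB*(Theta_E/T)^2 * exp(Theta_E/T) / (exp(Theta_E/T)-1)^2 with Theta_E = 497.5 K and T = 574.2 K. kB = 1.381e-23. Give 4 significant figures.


Step 1: x = Theta_E/T = 497.5/574.2 = 0.8664
Step 2: x^2 = 0.7507
Step 3: exp(x) = 2.378
Step 4: c_v = 3*1.381e-23*0.7507*2.378/(2.378-1)^2 = 3.893e-23

3.893e-23


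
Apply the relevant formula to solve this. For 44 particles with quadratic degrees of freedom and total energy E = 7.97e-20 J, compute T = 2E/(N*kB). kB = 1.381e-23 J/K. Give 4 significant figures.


Step 1: Numerator = 2*E = 2*7.97e-20 = 1.594e-19 J
Step 2: Denominator = N*kB = 44*1.381e-23 = 6.076e-22
Step 3: T = 1.594e-19 / 6.076e-22 = 262.3 K

262.3


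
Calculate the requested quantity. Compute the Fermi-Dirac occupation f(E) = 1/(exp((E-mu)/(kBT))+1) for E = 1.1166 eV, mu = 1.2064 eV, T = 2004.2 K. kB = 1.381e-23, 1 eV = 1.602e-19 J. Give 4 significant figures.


Step 1: (E - mu) = 1.1166 - 1.2064 = -0.0898 eV
Step 2: Convert: (E-mu)*eV = -1.439e-20 J
Step 3: x = (E-mu)*eV/(kB*T) = -0.5198
Step 4: f = 1/(exp(-0.5198)+1) = 0.6271

0.6271


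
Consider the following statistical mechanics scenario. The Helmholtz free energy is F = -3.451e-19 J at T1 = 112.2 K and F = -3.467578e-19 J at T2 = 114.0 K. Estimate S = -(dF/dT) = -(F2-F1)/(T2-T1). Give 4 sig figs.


Step 1: dF = F2 - F1 = -3.467578e-19 - (-3.451e-19) = -1.6578e-21 J
Step 2: dT = T2 - T1 = 114.0 - 112.2 = 1.8 K
Step 3: S = -dF/dT = -(-1.6578e-21)/1.8 = 9.21e-22 J/K

9.21e-22


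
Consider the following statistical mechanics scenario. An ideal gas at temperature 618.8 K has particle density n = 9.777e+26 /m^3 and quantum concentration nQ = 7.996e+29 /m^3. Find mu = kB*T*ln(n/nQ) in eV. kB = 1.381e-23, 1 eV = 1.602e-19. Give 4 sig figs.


Step 1: n/nQ = 9.777e+26/7.996e+29 = 0.001223
Step 2: ln(n/nQ) = -6.707
Step 3: mu = kB*T*ln(n/nQ) = 8.546e-21*-6.707 = -5.731e-20 J
Step 4: Convert to eV: -5.731e-20/1.602e-19 = -0.3578 eV

-0.3578


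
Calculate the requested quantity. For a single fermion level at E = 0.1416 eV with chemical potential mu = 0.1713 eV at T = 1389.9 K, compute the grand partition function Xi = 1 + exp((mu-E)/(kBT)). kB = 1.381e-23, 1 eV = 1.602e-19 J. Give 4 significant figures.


Step 1: (mu - E) = 0.1713 - 0.1416 = 0.0297 eV
Step 2: x = (mu-E)*eV/(kB*T) = 0.0297*1.602e-19/(1.381e-23*1389.9) = 0.2479
Step 3: exp(x) = 1.281
Step 4: Xi = 1 + 1.281 = 2.281

2.281


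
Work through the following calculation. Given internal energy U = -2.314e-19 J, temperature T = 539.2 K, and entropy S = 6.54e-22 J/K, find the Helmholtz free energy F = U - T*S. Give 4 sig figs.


Step 1: T*S = 539.2 * 6.54e-22 = 3.526e-19 J
Step 2: F = U - T*S = -2.314e-19 - 3.526e-19
Step 3: F = -5.84e-19 J

-5.84e-19


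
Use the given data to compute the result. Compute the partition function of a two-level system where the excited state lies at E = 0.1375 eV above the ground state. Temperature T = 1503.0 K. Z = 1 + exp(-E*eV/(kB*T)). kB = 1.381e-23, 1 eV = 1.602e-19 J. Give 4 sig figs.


Step 1: Compute beta*E = E*eV/(kB*T) = 0.1375*1.602e-19/(1.381e-23*1503.0) = 1.061
Step 2: exp(-beta*E) = exp(-1.061) = 0.346
Step 3: Z = 1 + 0.346 = 1.346

1.346


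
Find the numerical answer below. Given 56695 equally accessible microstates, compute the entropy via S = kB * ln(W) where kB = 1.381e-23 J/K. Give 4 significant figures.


Step 1: ln(W) = ln(56695) = 10.95
Step 2: S = kB * ln(W) = 1.381e-23 * 10.95
Step 3: S = 1.512e-22 J/K

1.512e-22


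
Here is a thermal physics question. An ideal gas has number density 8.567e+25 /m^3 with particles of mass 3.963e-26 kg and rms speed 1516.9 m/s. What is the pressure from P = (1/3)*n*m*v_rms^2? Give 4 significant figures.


Step 1: v_rms^2 = 1516.9^2 = 2.301e+06
Step 2: n*m = 8.567e+25*3.963e-26 = 3.395
Step 3: P = (1/3)*3.395*2.301e+06 = 2.604e+06 Pa

2.604e+06


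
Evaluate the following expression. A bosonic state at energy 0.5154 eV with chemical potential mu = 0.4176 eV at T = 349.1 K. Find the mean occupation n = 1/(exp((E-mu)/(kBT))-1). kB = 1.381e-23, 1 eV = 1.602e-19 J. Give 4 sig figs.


Step 1: (E - mu) = 0.0978 eV
Step 2: x = (E-mu)*eV/(kB*T) = 0.0978*1.602e-19/(1.381e-23*349.1) = 3.25
Step 3: exp(x) = 25.79
Step 4: n = 1/(exp(x)-1) = 0.04035

0.04035


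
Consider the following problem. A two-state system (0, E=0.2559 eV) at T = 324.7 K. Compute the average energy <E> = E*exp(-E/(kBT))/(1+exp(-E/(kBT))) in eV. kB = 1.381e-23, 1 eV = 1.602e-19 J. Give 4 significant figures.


Step 1: beta*E = 0.2559*1.602e-19/(1.381e-23*324.7) = 9.142
Step 2: exp(-beta*E) = 0.000107
Step 3: <E> = 0.2559*0.000107/(1+0.000107) = 2.739e-05 eV

2.739e-05


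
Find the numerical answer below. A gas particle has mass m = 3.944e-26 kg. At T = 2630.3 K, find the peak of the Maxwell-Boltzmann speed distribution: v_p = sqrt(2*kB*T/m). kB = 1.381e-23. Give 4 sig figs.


Step 1: Numerator = 2*kB*T = 2*1.381e-23*2630.3 = 7.265e-20
Step 2: Ratio = 7.265e-20 / 3.944e-26 = 1.842e+06
Step 3: v_p = sqrt(1.842e+06) = 1357 m/s

1357


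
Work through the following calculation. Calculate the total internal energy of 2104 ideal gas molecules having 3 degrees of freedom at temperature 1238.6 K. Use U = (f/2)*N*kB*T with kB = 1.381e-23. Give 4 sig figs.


Step 1: f/2 = 3/2 = 1.5
Step 2: N*kB*T = 2104*1.381e-23*1238.6 = 3.599e-17
Step 3: U = 1.5 * 3.599e-17 = 5.398e-17 J

5.398e-17


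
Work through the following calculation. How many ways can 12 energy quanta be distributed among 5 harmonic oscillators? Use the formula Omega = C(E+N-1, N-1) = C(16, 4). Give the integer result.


Step 1: Use binomial coefficient C(16, 4)
Step 2: Numerator = 16! / 12!
Step 3: Denominator = 4!
Step 4: Omega = 1820

1820


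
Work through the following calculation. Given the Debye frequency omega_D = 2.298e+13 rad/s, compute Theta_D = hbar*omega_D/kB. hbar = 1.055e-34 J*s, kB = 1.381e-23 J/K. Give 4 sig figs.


Step 1: hbar*omega_D = 1.055e-34 * 2.298e+13 = 2.424e-21 J
Step 2: Theta_D = 2.424e-21 / 1.381e-23
Step 3: Theta_D = 175.6 K

175.6


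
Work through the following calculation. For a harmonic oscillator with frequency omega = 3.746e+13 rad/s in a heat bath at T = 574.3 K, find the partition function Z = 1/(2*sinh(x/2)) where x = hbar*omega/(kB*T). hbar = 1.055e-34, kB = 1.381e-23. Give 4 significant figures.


Step 1: Compute x = hbar*omega/(kB*T) = 1.055e-34*3.746e+13/(1.381e-23*574.3) = 0.4983
Step 2: x/2 = 0.2491
Step 3: sinh(x/2) = 0.2517
Step 4: Z = 1/(2*0.2517) = 1.986

1.986


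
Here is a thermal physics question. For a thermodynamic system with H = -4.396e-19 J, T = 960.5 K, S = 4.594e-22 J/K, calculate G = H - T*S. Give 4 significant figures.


Step 1: T*S = 960.5 * 4.594e-22 = 4.413e-19 J
Step 2: G = H - T*S = -4.396e-19 - 4.413e-19
Step 3: G = -8.809e-19 J

-8.809e-19


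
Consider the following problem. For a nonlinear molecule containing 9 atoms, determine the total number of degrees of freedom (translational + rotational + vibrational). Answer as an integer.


Step 1: Translational DOF = 3
Step 2: Rotational DOF (nonlinear) = 3
Step 3: Vibrational DOF = 3*9 - 6 = 21
Step 4: Total = 3 + 3 + 21 = 27

27


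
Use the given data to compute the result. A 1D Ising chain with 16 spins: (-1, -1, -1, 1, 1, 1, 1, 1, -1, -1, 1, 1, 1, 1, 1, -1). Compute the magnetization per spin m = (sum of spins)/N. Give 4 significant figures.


Step 1: Count up spins (+1): 10, down spins (-1): 6
Step 2: Total magnetization M = 10 - 6 = 4
Step 3: m = M/N = 4/16 = 0.25

0.25


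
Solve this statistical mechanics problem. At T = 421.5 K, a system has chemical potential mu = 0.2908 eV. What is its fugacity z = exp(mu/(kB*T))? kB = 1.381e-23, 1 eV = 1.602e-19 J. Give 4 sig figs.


Step 1: Convert mu to Joules: 0.2908*1.602e-19 = 4.659e-20 J
Step 2: kB*T = 1.381e-23*421.5 = 5.821e-21 J
Step 3: mu/(kB*T) = 8.003
Step 4: z = exp(8.003) = 2991

2991


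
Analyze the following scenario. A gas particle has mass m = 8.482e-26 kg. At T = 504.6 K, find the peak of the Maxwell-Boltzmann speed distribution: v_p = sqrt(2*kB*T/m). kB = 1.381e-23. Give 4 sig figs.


Step 1: Numerator = 2*kB*T = 2*1.381e-23*504.6 = 1.394e-20
Step 2: Ratio = 1.394e-20 / 8.482e-26 = 1.643e+05
Step 3: v_p = sqrt(1.643e+05) = 405.4 m/s

405.4


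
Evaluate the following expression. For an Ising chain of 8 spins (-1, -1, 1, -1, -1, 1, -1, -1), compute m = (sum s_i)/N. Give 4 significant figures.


Step 1: Count up spins (+1): 2, down spins (-1): 6
Step 2: Total magnetization M = 2 - 6 = -4
Step 3: m = M/N = -4/8 = -0.5

-0.5


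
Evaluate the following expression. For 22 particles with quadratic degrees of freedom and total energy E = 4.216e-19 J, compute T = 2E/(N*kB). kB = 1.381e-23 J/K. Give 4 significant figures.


Step 1: Numerator = 2*E = 2*4.216e-19 = 8.432e-19 J
Step 2: Denominator = N*kB = 22*1.381e-23 = 3.038e-22
Step 3: T = 8.432e-19 / 3.038e-22 = 2775 K

2775


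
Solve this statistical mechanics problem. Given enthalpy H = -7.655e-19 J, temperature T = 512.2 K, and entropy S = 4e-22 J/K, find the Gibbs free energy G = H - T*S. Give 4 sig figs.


Step 1: T*S = 512.2 * 4e-22 = 2.049e-19 J
Step 2: G = H - T*S = -7.655e-19 - 2.049e-19
Step 3: G = -9.704e-19 J

-9.704e-19


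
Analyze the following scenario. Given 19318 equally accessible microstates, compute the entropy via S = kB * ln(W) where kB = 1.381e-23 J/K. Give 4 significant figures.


Step 1: ln(W) = ln(19318) = 9.869
Step 2: S = kB * ln(W) = 1.381e-23 * 9.869
Step 3: S = 1.363e-22 J/K

1.363e-22


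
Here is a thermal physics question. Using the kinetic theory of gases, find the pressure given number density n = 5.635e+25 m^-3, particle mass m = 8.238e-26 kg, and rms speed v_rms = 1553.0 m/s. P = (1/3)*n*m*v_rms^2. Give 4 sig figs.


Step 1: v_rms^2 = 1553.0^2 = 2.412e+06
Step 2: n*m = 5.635e+25*8.238e-26 = 4.642
Step 3: P = (1/3)*4.642*2.412e+06 = 3.732e+06 Pa

3.732e+06


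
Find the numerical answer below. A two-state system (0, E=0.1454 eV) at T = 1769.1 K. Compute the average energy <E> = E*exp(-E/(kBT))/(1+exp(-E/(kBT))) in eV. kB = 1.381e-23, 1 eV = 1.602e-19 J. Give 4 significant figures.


Step 1: beta*E = 0.1454*1.602e-19/(1.381e-23*1769.1) = 0.9534
Step 2: exp(-beta*E) = 0.3854
Step 3: <E> = 0.1454*0.3854/(1+0.3854) = 0.04045 eV

0.04045


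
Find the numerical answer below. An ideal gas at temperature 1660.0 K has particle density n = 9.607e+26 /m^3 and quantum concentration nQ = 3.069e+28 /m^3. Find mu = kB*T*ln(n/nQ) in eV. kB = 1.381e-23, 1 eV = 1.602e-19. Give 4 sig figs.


Step 1: n/nQ = 9.607e+26/3.069e+28 = 0.0313
Step 2: ln(n/nQ) = -3.464
Step 3: mu = kB*T*ln(n/nQ) = 2.292e-20*-3.464 = -7.941e-20 J
Step 4: Convert to eV: -7.941e-20/1.602e-19 = -0.4957 eV

-0.4957


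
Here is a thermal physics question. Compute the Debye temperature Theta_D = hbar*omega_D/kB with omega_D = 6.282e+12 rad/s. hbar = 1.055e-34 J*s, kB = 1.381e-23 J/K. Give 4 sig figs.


Step 1: hbar*omega_D = 1.055e-34 * 6.282e+12 = 6.628e-22 J
Step 2: Theta_D = 6.628e-22 / 1.381e-23
Step 3: Theta_D = 47.99 K

47.99


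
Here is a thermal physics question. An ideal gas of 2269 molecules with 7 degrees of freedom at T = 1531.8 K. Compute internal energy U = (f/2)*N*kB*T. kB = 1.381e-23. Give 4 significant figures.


Step 1: f/2 = 7/2 = 3.5
Step 2: N*kB*T = 2269*1.381e-23*1531.8 = 4.8e-17
Step 3: U = 3.5 * 4.8e-17 = 1.68e-16 J

1.68e-16


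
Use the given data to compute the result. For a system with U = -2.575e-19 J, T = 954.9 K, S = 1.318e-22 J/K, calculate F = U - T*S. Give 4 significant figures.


Step 1: T*S = 954.9 * 1.318e-22 = 1.259e-19 J
Step 2: F = U - T*S = -2.575e-19 - 1.259e-19
Step 3: F = -3.834e-19 J

-3.834e-19


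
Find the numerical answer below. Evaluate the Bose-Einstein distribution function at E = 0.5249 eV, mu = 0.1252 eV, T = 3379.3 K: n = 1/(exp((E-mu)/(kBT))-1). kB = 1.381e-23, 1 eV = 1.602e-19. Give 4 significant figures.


Step 1: (E - mu) = 0.3997 eV
Step 2: x = (E-mu)*eV/(kB*T) = 0.3997*1.602e-19/(1.381e-23*3379.3) = 1.372
Step 3: exp(x) = 3.944
Step 4: n = 1/(exp(x)-1) = 0.3397

0.3397


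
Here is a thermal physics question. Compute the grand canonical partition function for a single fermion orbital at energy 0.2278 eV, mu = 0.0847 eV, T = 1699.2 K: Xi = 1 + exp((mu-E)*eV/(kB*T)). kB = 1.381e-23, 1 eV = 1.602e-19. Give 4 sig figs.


Step 1: (mu - E) = 0.0847 - 0.2278 = -0.1431 eV
Step 2: x = (mu-E)*eV/(kB*T) = -0.1431*1.602e-19/(1.381e-23*1699.2) = -0.9769
Step 3: exp(x) = 0.3765
Step 4: Xi = 1 + 0.3765 = 1.376

1.376


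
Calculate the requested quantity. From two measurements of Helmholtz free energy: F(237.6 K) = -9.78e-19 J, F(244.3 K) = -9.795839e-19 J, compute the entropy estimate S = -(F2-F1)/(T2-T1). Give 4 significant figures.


Step 1: dF = F2 - F1 = -9.795839e-19 - (-9.78e-19) = -1.5839e-21 J
Step 2: dT = T2 - T1 = 244.3 - 237.6 = 6.7 K
Step 3: S = -dF/dT = -(-1.5839e-21)/6.7 = 2.364e-22 J/K

2.364e-22


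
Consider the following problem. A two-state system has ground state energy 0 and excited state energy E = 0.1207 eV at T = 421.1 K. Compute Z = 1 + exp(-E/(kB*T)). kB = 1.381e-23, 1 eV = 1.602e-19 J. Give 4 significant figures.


Step 1: Compute beta*E = E*eV/(kB*T) = 0.1207*1.602e-19/(1.381e-23*421.1) = 3.325
Step 2: exp(-beta*E) = exp(-3.325) = 0.03597
Step 3: Z = 1 + 0.03597 = 1.036

1.036


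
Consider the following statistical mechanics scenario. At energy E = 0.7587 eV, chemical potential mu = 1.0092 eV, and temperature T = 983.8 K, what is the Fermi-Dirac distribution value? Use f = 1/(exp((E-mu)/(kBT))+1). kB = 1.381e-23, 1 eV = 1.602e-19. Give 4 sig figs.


Step 1: (E - mu) = 0.7587 - 1.0092 = -0.2505 eV
Step 2: Convert: (E-mu)*eV = -4.013e-20 J
Step 3: x = (E-mu)*eV/(kB*T) = -2.954
Step 4: f = 1/(exp(-2.954)+1) = 0.9504

0.9504


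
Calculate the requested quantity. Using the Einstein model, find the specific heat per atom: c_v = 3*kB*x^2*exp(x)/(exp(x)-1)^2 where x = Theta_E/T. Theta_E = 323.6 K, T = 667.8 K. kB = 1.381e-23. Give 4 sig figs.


Step 1: x = Theta_E/T = 323.6/667.8 = 0.4846
Step 2: x^2 = 0.2348
Step 3: exp(x) = 1.623
Step 4: c_v = 3*1.381e-23*0.2348*1.623/(1.623-1)^2 = 4.063e-23

4.063e-23


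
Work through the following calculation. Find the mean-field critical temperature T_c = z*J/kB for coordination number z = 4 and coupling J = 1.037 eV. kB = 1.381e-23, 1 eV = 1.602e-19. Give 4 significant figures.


Step 1: z*J = 4*1.037 = 4.148 eV
Step 2: Convert to Joules: 4.148*1.602e-19 = 6.645e-19 J
Step 3: T_c = 6.645e-19 / 1.381e-23 = 4.812e+04 K

4.812e+04


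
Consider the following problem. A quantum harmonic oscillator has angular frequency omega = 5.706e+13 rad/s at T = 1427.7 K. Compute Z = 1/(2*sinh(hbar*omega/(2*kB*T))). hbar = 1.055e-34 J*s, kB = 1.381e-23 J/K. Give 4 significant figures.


Step 1: Compute x = hbar*omega/(kB*T) = 1.055e-34*5.706e+13/(1.381e-23*1427.7) = 0.3053
Step 2: x/2 = 0.1527
Step 3: sinh(x/2) = 0.1533
Step 4: Z = 1/(2*0.1533) = 3.263

3.263


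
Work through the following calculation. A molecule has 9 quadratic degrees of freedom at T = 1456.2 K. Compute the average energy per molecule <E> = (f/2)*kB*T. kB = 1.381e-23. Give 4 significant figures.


Step 1: f/2 = 9/2 = 4.5
Step 2: kB*T = 1.381e-23 * 1456.2 = 2.011e-20
Step 3: <E> = 4.5 * 2.011e-20 = 9.05e-20 J

9.05e-20


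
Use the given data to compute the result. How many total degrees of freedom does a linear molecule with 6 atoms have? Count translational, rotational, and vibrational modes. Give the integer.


Step 1: Translational DOF = 3
Step 2: Rotational DOF (linear) = 2
Step 3: Vibrational DOF = 3*6 - 5 = 13
Step 4: Total = 3 + 2 + 13 = 18

18


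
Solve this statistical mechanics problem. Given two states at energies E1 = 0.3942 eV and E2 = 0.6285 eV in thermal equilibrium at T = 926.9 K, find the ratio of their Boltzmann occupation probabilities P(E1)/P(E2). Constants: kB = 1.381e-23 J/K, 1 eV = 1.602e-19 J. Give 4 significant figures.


Step 1: Compute energy difference dE = E1 - E2 = 0.3942 - 0.6285 = -0.2343 eV
Step 2: Convert to Joules: dE_J = -0.2343 * 1.602e-19 = -3.753e-20 J
Step 3: Compute exponent = -dE_J / (kB * T) = -(-3.753e-20) / (1.381e-23 * 926.9) = 2.932
Step 4: P(E1)/P(E2) = exp(2.932) = 18.77

18.77


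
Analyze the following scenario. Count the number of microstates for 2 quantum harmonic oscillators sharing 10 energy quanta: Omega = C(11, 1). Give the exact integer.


Step 1: Use binomial coefficient C(11, 1)
Step 2: Numerator = 11! / 10!
Step 3: Denominator = 1!
Step 4: Omega = 11

11


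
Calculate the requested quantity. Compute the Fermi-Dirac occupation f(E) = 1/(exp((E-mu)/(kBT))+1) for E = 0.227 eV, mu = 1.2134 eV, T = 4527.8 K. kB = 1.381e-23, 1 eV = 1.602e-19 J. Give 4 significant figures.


Step 1: (E - mu) = 0.227 - 1.2134 = -0.9864 eV
Step 2: Convert: (E-mu)*eV = -1.58e-19 J
Step 3: x = (E-mu)*eV/(kB*T) = -2.527
Step 4: f = 1/(exp(-2.527)+1) = 0.926

0.926


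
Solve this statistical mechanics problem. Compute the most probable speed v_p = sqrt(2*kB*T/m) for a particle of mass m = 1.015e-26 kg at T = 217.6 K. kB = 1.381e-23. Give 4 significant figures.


Step 1: Numerator = 2*kB*T = 2*1.381e-23*217.6 = 6.01e-21
Step 2: Ratio = 6.01e-21 / 1.015e-26 = 5.921e+05
Step 3: v_p = sqrt(5.921e+05) = 769.5 m/s

769.5


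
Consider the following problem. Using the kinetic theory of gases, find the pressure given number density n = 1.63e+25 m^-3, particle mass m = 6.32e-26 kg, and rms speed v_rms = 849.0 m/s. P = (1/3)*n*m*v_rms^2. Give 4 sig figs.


Step 1: v_rms^2 = 849.0^2 = 7.208e+05
Step 2: n*m = 1.63e+25*6.32e-26 = 1.03
Step 3: P = (1/3)*1.03*7.208e+05 = 2.475e+05 Pa

2.475e+05


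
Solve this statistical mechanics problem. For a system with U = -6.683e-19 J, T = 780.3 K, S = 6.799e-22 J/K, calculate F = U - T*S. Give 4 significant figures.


Step 1: T*S = 780.3 * 6.799e-22 = 5.305e-19 J
Step 2: F = U - T*S = -6.683e-19 - 5.305e-19
Step 3: F = -1.199e-18 J

-1.199e-18


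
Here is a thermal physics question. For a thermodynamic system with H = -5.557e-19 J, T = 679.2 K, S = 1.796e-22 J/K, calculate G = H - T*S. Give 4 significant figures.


Step 1: T*S = 679.2 * 1.796e-22 = 1.22e-19 J
Step 2: G = H - T*S = -5.557e-19 - 1.22e-19
Step 3: G = -6.777e-19 J

-6.777e-19


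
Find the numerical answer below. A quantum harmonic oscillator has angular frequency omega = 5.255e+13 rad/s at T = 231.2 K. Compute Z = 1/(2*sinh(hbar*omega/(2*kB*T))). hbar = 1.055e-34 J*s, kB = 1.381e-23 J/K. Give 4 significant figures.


Step 1: Compute x = hbar*omega/(kB*T) = 1.055e-34*5.255e+13/(1.381e-23*231.2) = 1.736
Step 2: x/2 = 0.8682
Step 3: sinh(x/2) = 0.9814
Step 4: Z = 1/(2*0.9814) = 0.5095

0.5095


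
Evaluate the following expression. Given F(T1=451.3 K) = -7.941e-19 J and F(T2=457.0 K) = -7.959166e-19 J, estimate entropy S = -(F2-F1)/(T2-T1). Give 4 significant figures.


Step 1: dF = F2 - F1 = -7.959166e-19 - (-7.941e-19) = -1.8166e-21 J
Step 2: dT = T2 - T1 = 457.0 - 451.3 = 5.7 K
Step 3: S = -dF/dT = -(-1.8166e-21)/5.7 = 3.187e-22 J/K

3.187e-22


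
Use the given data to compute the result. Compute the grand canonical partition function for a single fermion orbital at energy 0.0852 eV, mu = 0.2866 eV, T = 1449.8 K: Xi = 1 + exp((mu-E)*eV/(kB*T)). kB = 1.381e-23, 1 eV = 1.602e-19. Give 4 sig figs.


Step 1: (mu - E) = 0.2866 - 0.0852 = 0.2014 eV
Step 2: x = (mu-E)*eV/(kB*T) = 0.2014*1.602e-19/(1.381e-23*1449.8) = 1.611
Step 3: exp(x) = 5.01
Step 4: Xi = 1 + 5.01 = 6.01

6.01


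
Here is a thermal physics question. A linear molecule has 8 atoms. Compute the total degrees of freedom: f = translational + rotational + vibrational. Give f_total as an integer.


Step 1: Translational DOF = 3
Step 2: Rotational DOF (linear) = 2
Step 3: Vibrational DOF = 3*8 - 5 = 19
Step 4: Total = 3 + 2 + 19 = 24

24


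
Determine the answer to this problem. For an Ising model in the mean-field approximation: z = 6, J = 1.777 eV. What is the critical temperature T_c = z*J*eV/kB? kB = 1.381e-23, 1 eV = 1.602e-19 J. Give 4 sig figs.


Step 1: z*J = 6*1.777 = 10.66 eV
Step 2: Convert to Joules: 10.66*1.602e-19 = 1.708e-18 J
Step 3: T_c = 1.708e-18 / 1.381e-23 = 1.237e+05 K

1.237e+05


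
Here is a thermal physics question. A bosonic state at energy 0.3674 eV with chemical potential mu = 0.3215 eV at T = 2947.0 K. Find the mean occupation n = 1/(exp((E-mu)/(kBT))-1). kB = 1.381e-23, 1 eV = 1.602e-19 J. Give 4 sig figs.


Step 1: (E - mu) = 0.0459 eV
Step 2: x = (E-mu)*eV/(kB*T) = 0.0459*1.602e-19/(1.381e-23*2947.0) = 0.1807
Step 3: exp(x) = 1.198
Step 4: n = 1/(exp(x)-1) = 5.05

5.05


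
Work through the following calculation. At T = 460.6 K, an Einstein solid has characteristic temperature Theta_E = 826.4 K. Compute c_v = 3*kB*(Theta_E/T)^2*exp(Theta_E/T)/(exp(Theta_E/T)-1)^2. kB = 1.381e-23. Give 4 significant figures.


Step 1: x = Theta_E/T = 826.4/460.6 = 1.794
Step 2: x^2 = 3.219
Step 3: exp(x) = 6.015
Step 4: c_v = 3*1.381e-23*3.219*6.015/(6.015-1)^2 = 3.19e-23

3.19e-23


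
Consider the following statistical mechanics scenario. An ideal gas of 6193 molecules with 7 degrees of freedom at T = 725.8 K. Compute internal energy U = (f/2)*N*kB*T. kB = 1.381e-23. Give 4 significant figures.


Step 1: f/2 = 7/2 = 3.5
Step 2: N*kB*T = 6193*1.381e-23*725.8 = 6.207e-17
Step 3: U = 3.5 * 6.207e-17 = 2.173e-16 J

2.173e-16


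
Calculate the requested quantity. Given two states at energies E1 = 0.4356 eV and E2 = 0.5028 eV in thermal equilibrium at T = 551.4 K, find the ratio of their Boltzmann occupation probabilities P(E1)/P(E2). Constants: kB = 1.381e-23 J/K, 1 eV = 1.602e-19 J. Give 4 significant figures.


Step 1: Compute energy difference dE = E1 - E2 = 0.4356 - 0.5028 = -0.0672 eV
Step 2: Convert to Joules: dE_J = -0.0672 * 1.602e-19 = -1.077e-20 J
Step 3: Compute exponent = -dE_J / (kB * T) = -(-1.077e-20) / (1.381e-23 * 551.4) = 1.414
Step 4: P(E1)/P(E2) = exp(1.414) = 4.111

4.111


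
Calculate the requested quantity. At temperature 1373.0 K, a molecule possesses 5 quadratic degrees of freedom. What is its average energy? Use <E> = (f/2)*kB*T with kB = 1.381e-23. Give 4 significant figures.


Step 1: f/2 = 5/2 = 2.5
Step 2: kB*T = 1.381e-23 * 1373.0 = 1.896e-20
Step 3: <E> = 2.5 * 1.896e-20 = 4.74e-20 J

4.74e-20


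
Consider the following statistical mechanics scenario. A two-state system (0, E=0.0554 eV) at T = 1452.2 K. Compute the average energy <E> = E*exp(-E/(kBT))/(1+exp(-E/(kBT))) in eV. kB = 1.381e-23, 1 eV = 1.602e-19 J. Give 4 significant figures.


Step 1: beta*E = 0.0554*1.602e-19/(1.381e-23*1452.2) = 0.4425
Step 2: exp(-beta*E) = 0.6424
Step 3: <E> = 0.0554*0.6424/(1+0.6424) = 0.02167 eV

0.02167


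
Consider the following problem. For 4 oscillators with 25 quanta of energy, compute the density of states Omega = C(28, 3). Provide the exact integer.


Step 1: Use binomial coefficient C(28, 3)
Step 2: Numerator = 28! / 25!
Step 3: Denominator = 3!
Step 4: Omega = 3276

3276


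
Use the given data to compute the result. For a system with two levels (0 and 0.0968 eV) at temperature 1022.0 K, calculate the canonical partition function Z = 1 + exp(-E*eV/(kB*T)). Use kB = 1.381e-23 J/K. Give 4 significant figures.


Step 1: Compute beta*E = E*eV/(kB*T) = 0.0968*1.602e-19/(1.381e-23*1022.0) = 1.099
Step 2: exp(-beta*E) = exp(-1.099) = 0.3333
Step 3: Z = 1 + 0.3333 = 1.333

1.333


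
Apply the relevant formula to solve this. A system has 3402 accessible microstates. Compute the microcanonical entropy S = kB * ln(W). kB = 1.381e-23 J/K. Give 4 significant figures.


Step 1: ln(W) = ln(3402) = 8.132
Step 2: S = kB * ln(W) = 1.381e-23 * 8.132
Step 3: S = 1.123e-22 J/K

1.123e-22


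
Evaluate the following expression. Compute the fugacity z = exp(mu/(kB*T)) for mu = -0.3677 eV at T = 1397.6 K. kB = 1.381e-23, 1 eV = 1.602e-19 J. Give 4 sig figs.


Step 1: Convert mu to Joules: -0.3677*1.602e-19 = -5.891e-20 J
Step 2: kB*T = 1.381e-23*1397.6 = 1.93e-20 J
Step 3: mu/(kB*T) = -3.052
Step 4: z = exp(-3.052) = 0.04727

0.04727


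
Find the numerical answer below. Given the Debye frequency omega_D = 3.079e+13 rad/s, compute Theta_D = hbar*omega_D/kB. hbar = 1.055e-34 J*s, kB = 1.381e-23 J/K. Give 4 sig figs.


Step 1: hbar*omega_D = 1.055e-34 * 3.079e+13 = 3.248e-21 J
Step 2: Theta_D = 3.248e-21 / 1.381e-23
Step 3: Theta_D = 235.2 K

235.2


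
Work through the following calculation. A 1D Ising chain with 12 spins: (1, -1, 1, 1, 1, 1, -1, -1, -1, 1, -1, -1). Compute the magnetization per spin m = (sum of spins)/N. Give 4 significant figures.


Step 1: Count up spins (+1): 6, down spins (-1): 6
Step 2: Total magnetization M = 6 - 6 = 0
Step 3: m = M/N = 0/12 = 0

0


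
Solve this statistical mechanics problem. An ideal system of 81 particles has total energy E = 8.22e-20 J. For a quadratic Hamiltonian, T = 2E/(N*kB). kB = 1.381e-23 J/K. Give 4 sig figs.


Step 1: Numerator = 2*E = 2*8.22e-20 = 1.644e-19 J
Step 2: Denominator = N*kB = 81*1.381e-23 = 1.119e-21
Step 3: T = 1.644e-19 / 1.119e-21 = 147 K

147


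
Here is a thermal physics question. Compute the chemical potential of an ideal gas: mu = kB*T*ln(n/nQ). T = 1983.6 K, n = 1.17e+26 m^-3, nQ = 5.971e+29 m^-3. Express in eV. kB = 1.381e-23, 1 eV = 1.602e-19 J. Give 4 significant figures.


Step 1: n/nQ = 1.17e+26/5.971e+29 = 0.0001959
Step 2: ln(n/nQ) = -8.538
Step 3: mu = kB*T*ln(n/nQ) = 2.739e-20*-8.538 = -2.339e-19 J
Step 4: Convert to eV: -2.339e-19/1.602e-19 = -1.46 eV

-1.46


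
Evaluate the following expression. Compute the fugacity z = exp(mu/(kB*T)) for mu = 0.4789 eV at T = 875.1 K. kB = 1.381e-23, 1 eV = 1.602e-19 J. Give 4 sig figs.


Step 1: Convert mu to Joules: 0.4789*1.602e-19 = 7.672e-20 J
Step 2: kB*T = 1.381e-23*875.1 = 1.209e-20 J
Step 3: mu/(kB*T) = 6.348
Step 4: z = exp(6.348) = 571.5

571.5


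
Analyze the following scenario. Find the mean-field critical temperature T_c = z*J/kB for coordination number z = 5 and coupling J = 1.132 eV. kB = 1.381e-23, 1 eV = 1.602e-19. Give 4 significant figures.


Step 1: z*J = 5*1.132 = 5.66 eV
Step 2: Convert to Joules: 5.66*1.602e-19 = 9.067e-19 J
Step 3: T_c = 9.067e-19 / 1.381e-23 = 6.566e+04 K

6.566e+04


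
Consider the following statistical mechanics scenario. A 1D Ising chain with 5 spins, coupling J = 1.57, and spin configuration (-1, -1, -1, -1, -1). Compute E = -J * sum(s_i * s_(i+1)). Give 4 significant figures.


Step 1: Nearest-neighbor products: 1, 1, 1, 1
Step 2: Sum of products = 4
Step 3: E = -1.57 * 4 = -6.28

-6.28


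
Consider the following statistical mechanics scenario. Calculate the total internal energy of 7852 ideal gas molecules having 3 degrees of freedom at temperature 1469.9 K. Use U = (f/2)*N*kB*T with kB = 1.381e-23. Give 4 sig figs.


Step 1: f/2 = 3/2 = 1.5
Step 2: N*kB*T = 7852*1.381e-23*1469.9 = 1.594e-16
Step 3: U = 1.5 * 1.594e-16 = 2.391e-16 J

2.391e-16


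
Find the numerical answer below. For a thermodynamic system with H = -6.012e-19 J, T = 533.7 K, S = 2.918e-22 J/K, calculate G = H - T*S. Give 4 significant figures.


Step 1: T*S = 533.7 * 2.918e-22 = 1.557e-19 J
Step 2: G = H - T*S = -6.012e-19 - 1.557e-19
Step 3: G = -7.569e-19 J

-7.569e-19


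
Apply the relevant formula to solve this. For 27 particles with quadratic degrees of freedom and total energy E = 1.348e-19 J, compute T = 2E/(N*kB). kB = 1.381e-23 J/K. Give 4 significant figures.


Step 1: Numerator = 2*E = 2*1.348e-19 = 2.696e-19 J
Step 2: Denominator = N*kB = 27*1.381e-23 = 3.729e-22
Step 3: T = 2.696e-19 / 3.729e-22 = 723 K

723


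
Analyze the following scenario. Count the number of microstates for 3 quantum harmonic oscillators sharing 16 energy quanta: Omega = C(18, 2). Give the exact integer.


Step 1: Use binomial coefficient C(18, 2)
Step 2: Numerator = 18! / 16!
Step 3: Denominator = 2!
Step 4: Omega = 153

153


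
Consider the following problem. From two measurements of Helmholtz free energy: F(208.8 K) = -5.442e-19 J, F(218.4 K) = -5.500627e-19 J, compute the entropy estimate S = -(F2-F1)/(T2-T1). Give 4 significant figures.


Step 1: dF = F2 - F1 = -5.500627e-19 - (-5.442e-19) = -5.8627e-21 J
Step 2: dT = T2 - T1 = 218.4 - 208.8 = 9.6 K
Step 3: S = -dF/dT = -(-5.8627e-21)/9.6 = 6.107e-22 J/K

6.107e-22


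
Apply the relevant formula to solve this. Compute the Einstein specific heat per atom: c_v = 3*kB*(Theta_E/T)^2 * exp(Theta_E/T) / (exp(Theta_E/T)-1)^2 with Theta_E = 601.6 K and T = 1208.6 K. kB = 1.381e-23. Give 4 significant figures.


Step 1: x = Theta_E/T = 601.6/1208.6 = 0.4978
Step 2: x^2 = 0.2478
Step 3: exp(x) = 1.645
Step 4: c_v = 3*1.381e-23*0.2478*1.645/(1.645-1)^2 = 4.059e-23

4.059e-23


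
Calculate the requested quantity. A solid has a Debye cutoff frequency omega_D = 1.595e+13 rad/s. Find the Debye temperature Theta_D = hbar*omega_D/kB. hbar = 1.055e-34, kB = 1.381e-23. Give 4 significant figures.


Step 1: hbar*omega_D = 1.055e-34 * 1.595e+13 = 1.683e-21 J
Step 2: Theta_D = 1.683e-21 / 1.381e-23
Step 3: Theta_D = 121.8 K

121.8
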